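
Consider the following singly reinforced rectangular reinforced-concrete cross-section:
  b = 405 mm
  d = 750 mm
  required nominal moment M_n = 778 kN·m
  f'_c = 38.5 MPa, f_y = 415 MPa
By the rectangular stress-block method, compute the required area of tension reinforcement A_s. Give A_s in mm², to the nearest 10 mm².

A_s ≈ 2650 mm²

With M_n = 0.85 f'_c a b (d − a/2), solve the quadratic for a:
a = d − √(d² − 2M_n/(0.85 f'_c b)) = 750 − √(750² − 2 × 778×10⁶/(0.85 × 38.5 × 405)) = 82.84 mm.
A_s = 0.85 f'_c a b / f_y = 0.85 × 38.5 × 82.84 × 405 / 415 = 2645.6 mm².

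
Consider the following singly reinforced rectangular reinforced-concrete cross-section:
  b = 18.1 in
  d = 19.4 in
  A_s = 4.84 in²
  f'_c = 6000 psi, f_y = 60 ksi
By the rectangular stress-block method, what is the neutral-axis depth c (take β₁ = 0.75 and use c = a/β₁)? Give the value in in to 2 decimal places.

c ≈ 4.19 in

T = A_s f_y = 4.84 × 60 = 290.4 kips.
a = T/(0.85 f'_c b) = 290.4/(0.85 × 6 × 18.1) = 3.1459 in.
With β₁ = 0.75, c = a/β₁ = 3.1459/0.75 = 4.19 in.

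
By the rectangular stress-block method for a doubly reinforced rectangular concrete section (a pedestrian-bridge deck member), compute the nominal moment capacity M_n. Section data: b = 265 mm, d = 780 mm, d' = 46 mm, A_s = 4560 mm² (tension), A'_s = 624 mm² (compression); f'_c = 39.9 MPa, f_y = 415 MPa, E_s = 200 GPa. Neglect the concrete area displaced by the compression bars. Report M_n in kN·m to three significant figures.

Assume both tension and compression steel yield.
Net tension couple steel: A_s − A'_s = 3936 mm².
a = (A_s − A'_s) f_y / (0.85 f'_c b) = 1633440/(0.85 × 39.9 × 265) = 181.75 mm.
c = a/β₁ = 181.75/0.765 = 237.58 mm; ε'_s = 0.003(c − d')/c = 0.0024 ≥ f_y/E_s = 0.0021, so compression steel does yield.
M_n = (A_s − A'_s) f_y (d − a/2) + A'_s f_y (d − d') = [1633440 × (780 − 90.875) + 258960 × (780 − 46)] × 10⁻⁶ = 1125.64 + 190.08 = 1315.72 kN·m.

M_n ≈ 1320 kN·m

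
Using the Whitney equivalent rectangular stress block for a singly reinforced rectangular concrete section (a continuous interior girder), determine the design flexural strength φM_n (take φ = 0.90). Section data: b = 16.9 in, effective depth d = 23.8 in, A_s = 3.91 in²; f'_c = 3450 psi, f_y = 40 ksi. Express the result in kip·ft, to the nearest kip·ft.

φM_n ≈ 261 kip·ft

T = A_s f_y = 3.91 × 40 = 156.4 kips.
a = T/(0.85 f'_c b) = 156.4/(0.85 × 3.45 × 16.9) = 3.156 in.
M_n = T(d − a/2) = 156.4 × (23.8 − 1.578) = 3475.5 kip·in = 3475.5/12 = 289.63 kip·ft.
φM_n = 0.90 × 289.63 = 260.67 kip·ft.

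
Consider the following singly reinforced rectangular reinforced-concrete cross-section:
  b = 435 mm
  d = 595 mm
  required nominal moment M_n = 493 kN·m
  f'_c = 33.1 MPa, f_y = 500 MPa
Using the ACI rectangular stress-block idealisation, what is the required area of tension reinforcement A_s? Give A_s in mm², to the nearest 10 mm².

A_s ≈ 1760 mm²

With M_n = 0.85 f'_c a b (d − a/2), solve the quadratic for a:
a = d − √(d² − 2M_n/(0.85 f'_c b)) = 595 − √(595² − 2 × 493×10⁶/(0.85 × 33.1 × 435)) = 72.06 mm.
A_s = 0.85 f'_c a b / f_y = 0.85 × 33.1 × 72.06 × 435 / 500 = 1763.8 mm².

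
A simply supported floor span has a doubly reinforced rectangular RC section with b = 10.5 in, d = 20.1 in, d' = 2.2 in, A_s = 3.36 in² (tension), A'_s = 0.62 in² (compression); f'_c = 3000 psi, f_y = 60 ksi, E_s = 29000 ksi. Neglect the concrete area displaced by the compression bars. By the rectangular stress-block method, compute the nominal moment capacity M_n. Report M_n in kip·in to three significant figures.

Assume both steels yield.
a = (A_s − A'_s) f_y/(0.85 f'_c b) = (3.36 − 0.62) × 60/(0.85 × 3 × 10.5) = 6.140 in.
c = a/β₁ = 6.140/0.85 = 7.224 in; ε'_s = 0.003(c − d')/c = 0.0021 ≥ ε_y = 0.0021, so the compression steel yields.
M_n = (A_s − A'_s) f_y (d − a/2) + A'_s f_y (d − d') = 164.4 × (20.1 − 3.07) + 37.2 × (20.1 − 2.2) = 2799.7 + 665.9 = 3465.6 kip·in.

M_n ≈ 3470 kip·in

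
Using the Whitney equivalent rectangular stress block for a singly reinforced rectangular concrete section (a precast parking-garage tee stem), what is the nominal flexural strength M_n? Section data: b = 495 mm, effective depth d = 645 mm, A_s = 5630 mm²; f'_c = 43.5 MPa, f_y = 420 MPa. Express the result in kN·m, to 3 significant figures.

M_n ≈ 1370 kN·m

T = A_s f_y = 5630 × 420 = 2364600 N = 2364.6 kN.
From C = T: a = T/(0.85 f'_c b) = 2364600/(0.85 × 43.5 × 495) = 129.19 mm.
M_n = T(d − a/2) = 2364.6 kN × (645 − 64.595) mm = 1372.43 kN·m.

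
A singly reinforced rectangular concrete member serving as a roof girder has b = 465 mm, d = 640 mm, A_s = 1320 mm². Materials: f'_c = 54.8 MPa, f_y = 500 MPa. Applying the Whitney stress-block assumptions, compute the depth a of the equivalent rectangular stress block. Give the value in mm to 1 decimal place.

a ≈ 30.5 mm

T = A_s f_y = 1320 × 500 = 660000 N = 660 kN.
Setting C = 0.85 f'_c a b equal to T: a = 660000/(0.85 × 54.8 × 465) = 30.5 mm.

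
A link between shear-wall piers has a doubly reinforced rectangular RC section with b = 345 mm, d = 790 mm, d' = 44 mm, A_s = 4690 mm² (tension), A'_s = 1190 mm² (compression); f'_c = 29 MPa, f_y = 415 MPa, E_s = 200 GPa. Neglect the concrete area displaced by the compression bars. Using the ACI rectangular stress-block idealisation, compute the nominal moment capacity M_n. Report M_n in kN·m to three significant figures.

Assume both tension and compression steel yield.
Net tension couple steel: A_s − A'_s = 3500 mm².
a = (A_s − A'_s) f_y / (0.85 f'_c b) = 1452500/(0.85 × 29 × 345) = 170.80 mm.
c = a/β₁ = 170.80/0.843 = 202.61 mm; ε'_s = 0.003(c − d')/c = 0.0023 ≥ f_y/E_s = 0.0021, so compression steel does yield.
M_n = (A_s − A'_s) f_y (d − a/2) + A'_s f_y (d − d') = [1452500 × (790 − 85.4) + 493850 × (790 − 44)] × 10⁻⁶ = 1023.43 + 368.41 = 1391.84 kN·m.

M_n ≈ 1390 kN·m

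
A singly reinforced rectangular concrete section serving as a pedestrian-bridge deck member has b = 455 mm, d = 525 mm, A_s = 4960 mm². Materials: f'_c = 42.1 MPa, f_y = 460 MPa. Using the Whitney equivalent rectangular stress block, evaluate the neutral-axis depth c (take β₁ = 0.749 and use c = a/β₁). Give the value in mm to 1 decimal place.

T = A_s f_y = 4960 × 460 = 2281600 N = 2281.6 kN.
Setting C = 0.85 f'_c a b equal to T: a = 2281600/(0.85 × 42.1 × 455) = 140.129 mm.
With β₁ = 0.749, c = a/β₁ = 140.129/0.749 = 187.1 mm.

c ≈ 187.1 mm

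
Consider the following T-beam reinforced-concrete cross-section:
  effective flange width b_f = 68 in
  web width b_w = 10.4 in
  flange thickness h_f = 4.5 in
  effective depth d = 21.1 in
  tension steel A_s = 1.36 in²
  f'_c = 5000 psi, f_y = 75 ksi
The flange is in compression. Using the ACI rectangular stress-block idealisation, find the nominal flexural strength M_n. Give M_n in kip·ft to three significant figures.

M_n ≈ 178 kip·ft

Tension: T = A_s f_y = 1.36 × 75 = 102 kips.
Try a within the flange: a = T/(0.85 f'_c b_f) = 102/(0.85 × 5 × 68) = 0.353 in.
Since a = 0.353 ≤ h_f = 4.5 in, the stress block lies entirely in the flange; analyse as a rectangular beam of width b_f.
M_n = T(d − a/2) = 102 × (21.1 − 0.1765) = 2134.2 kip·in.
M_n = 2134.2/12 = 177.85 kip·ft.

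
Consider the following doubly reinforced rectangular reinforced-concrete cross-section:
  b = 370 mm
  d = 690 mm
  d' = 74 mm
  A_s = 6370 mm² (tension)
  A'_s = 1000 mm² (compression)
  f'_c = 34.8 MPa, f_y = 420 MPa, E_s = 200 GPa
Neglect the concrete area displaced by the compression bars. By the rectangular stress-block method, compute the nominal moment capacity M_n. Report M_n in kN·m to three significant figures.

Assume both tension and compression steel yield.
Net tension couple steel: A_s − A'_s = 5370 mm².
a = (A_s − A'_s) f_y / (0.85 f'_c b) = 2255400/(0.85 × 34.8 × 370) = 206.07 mm.
c = a/β₁ = 206.07/0.801 = 257.27 mm; ε'_s = 0.003(c − d')/c = 0.0021 ≥ f_y/E_s = 0.0021, so compression steel does yield.
M_n = (A_s − A'_s) f_y (d − a/2) + A'_s f_y (d − d') = [2255400 × (690 − 103.035) + 420000 × (690 − 74)] × 10⁻⁶ = 1323.84 + 258.72 = 1582.56 kN·m.

M_n ≈ 1580 kN·m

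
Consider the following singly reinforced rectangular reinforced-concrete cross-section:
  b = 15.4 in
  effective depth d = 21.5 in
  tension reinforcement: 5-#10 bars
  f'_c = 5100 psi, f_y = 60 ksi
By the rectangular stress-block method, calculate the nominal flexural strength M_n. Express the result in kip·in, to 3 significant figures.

A_s = 5 × 1.27 = 6.35 in².
T = A_s f_y = 6.35 × 60 = 381 kips.
a = T/(0.85 f'_c b) = 381/(0.85 × 5.1 × 15.4) = 5.707 in.
M_n = T(d − a/2) = 381 × (21.5 − 2.8535) = 7104.3 kip·in.

M_n ≈ 7100 kip·in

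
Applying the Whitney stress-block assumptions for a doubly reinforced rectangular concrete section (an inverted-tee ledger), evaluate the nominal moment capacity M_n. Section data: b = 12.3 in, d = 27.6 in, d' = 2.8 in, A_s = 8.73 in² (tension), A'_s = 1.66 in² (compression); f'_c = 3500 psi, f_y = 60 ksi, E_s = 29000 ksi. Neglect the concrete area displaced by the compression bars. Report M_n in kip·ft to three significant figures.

Assume both steels yield.
a = (A_s − A'_s) f_y/(0.85 f'_c b) = (8.73 − 1.66) × 60/(0.85 × 3.5 × 12.3) = 11.593 in.
c = a/β₁ = 11.593/0.85 = 13.639 in; ε'_s = 0.003(c − d')/c = 0.0024 ≥ ε_y = 0.0021, so the compression steel yields.
M_n = (A_s − A'_s) f_y (d − a/2) + A'_s f_y (d − d') = 424.2 × (27.6 − 5.7965) + 99.6 × (27.6 − 2.8) = 9249.0 + 2470.1 = 11719.1 kip·in = 11719.1/12 = 976.59 kip·ft.

M_n ≈ 977 kip·ft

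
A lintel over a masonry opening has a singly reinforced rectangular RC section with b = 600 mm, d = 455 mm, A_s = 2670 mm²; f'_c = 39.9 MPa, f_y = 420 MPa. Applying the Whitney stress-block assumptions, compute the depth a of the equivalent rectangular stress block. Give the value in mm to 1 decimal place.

a ≈ 55.1 mm

T = A_s f_y = 2670 × 420 = 1121400 N = 1121.4 kN.
Setting C = 0.85 f'_c a b equal to T: a = 1121400/(0.85 × 39.9 × 600) = 55.1 mm.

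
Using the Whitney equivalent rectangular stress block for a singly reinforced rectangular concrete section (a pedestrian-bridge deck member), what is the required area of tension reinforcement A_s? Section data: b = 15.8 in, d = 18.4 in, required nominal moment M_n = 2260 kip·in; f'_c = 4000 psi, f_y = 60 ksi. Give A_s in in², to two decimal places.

From M_n = 0.85 f'_c a b (d − a/2):
a = d − √(d² − 2M_n/(0.85 f'_c b)) = 18.4 − √(18.4² − 2 × 2260/(0.85 × 4 × 15.8)) = 2.449 in.
A_s = 0.85 f'_c a b / f_y = 0.85 × 4 × 2.449 × 15.8 / 60 = 2.193 in².

A_s ≈ 2.19 in²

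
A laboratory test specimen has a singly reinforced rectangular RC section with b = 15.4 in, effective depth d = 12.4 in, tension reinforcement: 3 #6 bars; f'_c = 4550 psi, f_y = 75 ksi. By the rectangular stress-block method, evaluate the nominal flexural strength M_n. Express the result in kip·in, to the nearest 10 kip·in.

M_n ≈ 1150 kip·in

A_s = 3 × 0.44 = 1.32 in².
T = A_s f_y = 1.32 × 75 = 99 kips.
a = T/(0.85 f'_c b) = 99/(0.85 × 4.55 × 15.4) = 1.662 in.
M_n = T(d − a/2) = 99 × (12.4 − 0.831) = 1145.3 kip·in.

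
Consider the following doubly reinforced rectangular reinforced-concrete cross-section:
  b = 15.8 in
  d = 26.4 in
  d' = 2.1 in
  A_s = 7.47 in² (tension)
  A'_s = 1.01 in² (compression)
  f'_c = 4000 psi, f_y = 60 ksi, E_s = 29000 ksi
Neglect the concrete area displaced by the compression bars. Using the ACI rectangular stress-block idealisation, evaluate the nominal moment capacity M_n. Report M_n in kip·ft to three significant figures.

Assume both steels yield.
a = (A_s − A'_s) f_y/(0.85 f'_c b) = (7.47 − 1.01) × 60/(0.85 × 4 × 15.8) = 7.215 in.
c = a/β₁ = 7.215/0.85 = 8.488 in; ε'_s = 0.003(c − d')/c = 0.0023 ≥ ε_y = 0.0021, so the compression steel yields.
M_n = (A_s − A'_s) f_y (d − a/2) + A'_s f_y (d − d') = 387.6 × (26.4 − 3.6075) + 60.6 × (26.4 − 2.1) = 8834.4 + 1472.6 = 10307.0 kip·in = 10307.0/12 = 858.92 kip·ft.

M_n ≈ 859 kip·ft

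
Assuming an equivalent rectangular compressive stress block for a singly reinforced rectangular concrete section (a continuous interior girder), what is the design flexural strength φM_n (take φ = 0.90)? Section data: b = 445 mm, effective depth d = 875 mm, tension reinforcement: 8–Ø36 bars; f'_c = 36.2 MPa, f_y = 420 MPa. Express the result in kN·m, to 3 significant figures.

A_s = 8 × 1018 = 8144 mm².
T = A_s f_y = 8144 × 420 = 3420480 N = 3420.48 kN.
From C = T: a = T/(0.85 f'_c b) = 3420480/(0.85 × 36.2 × 445) = 249.80 mm.
M_n = T(d − a/2) = 3420.48 kN × (875 − 124.9) mm = 2565.70 kN·m.
φM_n = 0.90 × 2565.70 = 2309.13 kN·m.

φM_n ≈ 2310 kN·m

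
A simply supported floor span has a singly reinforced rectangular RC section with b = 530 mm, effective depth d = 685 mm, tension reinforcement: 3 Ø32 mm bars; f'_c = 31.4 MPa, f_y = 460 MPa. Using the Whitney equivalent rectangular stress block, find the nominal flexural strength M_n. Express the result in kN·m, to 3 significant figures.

M_n ≈ 717 kN·m

A_s = 3 × 804 = 2412 mm².
T = A_s f_y = 2412 × 460 = 1109520 N = 1109.52 kN.
From C = T: a = T/(0.85 f'_c b) = 1109520/(0.85 × 31.4 × 530) = 78.44 mm.
M_n = T(d − a/2) = 1109.52 kN × (685 − 39.22) mm = 716.51 kN·m.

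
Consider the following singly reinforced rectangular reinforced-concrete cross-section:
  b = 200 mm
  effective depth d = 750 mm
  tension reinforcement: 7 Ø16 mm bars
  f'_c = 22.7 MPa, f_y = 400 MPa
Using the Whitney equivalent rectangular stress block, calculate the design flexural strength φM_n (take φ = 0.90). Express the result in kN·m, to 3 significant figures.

φM_n ≈ 343 kN·m

A_s = 7 × 201 = 1407 mm².
T = A_s f_y = 1407 × 400 = 562800 N = 562.8 kN.
From C = T: a = T/(0.85 f'_c b) = 562800/(0.85 × 22.7 × 200) = 145.84 mm.
M_n = T(d − a/2) = 562.8 kN × (750 − 72.92) mm = 381.06 kN·m.
φM_n = 0.90 × 381.06 = 342.95 kN·m.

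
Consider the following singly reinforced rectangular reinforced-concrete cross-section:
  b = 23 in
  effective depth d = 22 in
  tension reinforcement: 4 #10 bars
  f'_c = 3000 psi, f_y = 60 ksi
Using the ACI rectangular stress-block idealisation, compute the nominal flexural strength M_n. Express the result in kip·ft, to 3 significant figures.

M_n ≈ 493 kip·ft

A_s = 4 × 1.27 = 5.08 in².
T = A_s f_y = 5.08 × 60 = 304.8 kips.
a = T/(0.85 f'_c b) = 304.8/(0.85 × 3 × 23) = 5.197 in.
M_n = T(d − a/2) = 304.8 × (22 − 2.5985) = 5913.6 kip·in = 5913.6/12 = 492.80 kip·ft.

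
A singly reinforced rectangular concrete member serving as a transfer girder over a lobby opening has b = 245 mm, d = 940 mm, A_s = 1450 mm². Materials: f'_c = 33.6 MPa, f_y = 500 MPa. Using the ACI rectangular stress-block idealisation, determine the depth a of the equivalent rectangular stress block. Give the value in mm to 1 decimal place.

a ≈ 103.6 mm

T = A_s f_y = 1450 × 500 = 725000 N = 725 kN.
Setting C = 0.85 f'_c a b equal to T: a = 725000/(0.85 × 33.6 × 245) = 103.6 mm.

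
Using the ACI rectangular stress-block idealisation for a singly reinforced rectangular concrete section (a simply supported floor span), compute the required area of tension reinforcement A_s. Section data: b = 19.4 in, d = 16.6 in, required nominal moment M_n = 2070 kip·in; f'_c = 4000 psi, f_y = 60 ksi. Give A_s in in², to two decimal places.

From M_n = 0.85 f'_c a b (d − a/2):
a = d − √(d² − 2M_n/(0.85 f'_c b)) = 16.6 − √(16.6² − 2 × 2070/(0.85 × 4 × 19.4)) = 2.013 in.
A_s = 0.85 f'_c a b / f_y = 0.85 × 4 × 2.013 × 19.4 / 60 = 2.213 in².

A_s ≈ 2.21 in²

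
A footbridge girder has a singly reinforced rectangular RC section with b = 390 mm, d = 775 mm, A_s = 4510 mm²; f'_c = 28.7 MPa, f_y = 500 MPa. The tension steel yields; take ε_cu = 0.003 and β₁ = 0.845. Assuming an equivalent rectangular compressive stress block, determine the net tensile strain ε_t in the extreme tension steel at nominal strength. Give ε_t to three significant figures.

a = A_s f_y/(0.85 f'_c b) = 237.02 mm.
β₁ = 0.845, so c = a/β₁ = 237.02/0.845 = 280.50 mm.
From the linear strain diagram with ε_cu = 0.003: ε_t = 0.003 (d − c)/c = 0.003 × (775 − 280.50)/280.50 = 0.00529.
Since ε_t ≥ 0.005, the section is tension-controlled.

ε_t ≈ 0.00529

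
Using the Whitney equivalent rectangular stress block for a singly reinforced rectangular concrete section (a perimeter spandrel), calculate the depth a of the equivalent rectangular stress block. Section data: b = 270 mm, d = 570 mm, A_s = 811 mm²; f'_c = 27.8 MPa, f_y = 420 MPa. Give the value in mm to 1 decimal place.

a ≈ 53.4 mm

T = A_s f_y = 811 × 420 = 340620 N = 340.62 kN.
Setting C = 0.85 f'_c a b equal to T: a = 340620/(0.85 × 27.8 × 270) = 53.4 mm.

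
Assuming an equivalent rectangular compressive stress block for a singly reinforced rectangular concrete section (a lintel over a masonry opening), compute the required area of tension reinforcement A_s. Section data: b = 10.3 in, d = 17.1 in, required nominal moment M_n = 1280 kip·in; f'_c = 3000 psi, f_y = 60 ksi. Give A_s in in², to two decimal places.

A_s ≈ 1.37 in²

From M_n = 0.85 f'_c a b (d − a/2):
a = d − √(d² − 2M_n/(0.85 f'_c b)) = 17.1 − √(17.1² − 2 × 1280/(0.85 × 3 × 10.3)) = 3.138 in.
A_s = 0.85 f'_c a b / f_y = 0.85 × 3 × 3.138 × 10.3 / 60 = 1.374 in².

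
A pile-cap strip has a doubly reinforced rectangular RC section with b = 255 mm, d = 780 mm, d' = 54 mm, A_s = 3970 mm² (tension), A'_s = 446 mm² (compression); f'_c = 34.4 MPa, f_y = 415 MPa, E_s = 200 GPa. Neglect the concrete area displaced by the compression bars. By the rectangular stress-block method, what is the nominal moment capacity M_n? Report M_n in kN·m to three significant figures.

M_n ≈ 1130 kN·m

Assume both tension and compression steel yield.
Net tension couple steel: A_s − A'_s = 3524 mm².
a = (A_s − A'_s) f_y / (0.85 f'_c b) = 1462460/(0.85 × 34.4 × 255) = 196.14 mm.
c = a/β₁ = 196.14/0.804 = 243.96 mm; ε'_s = 0.003(c − d')/c = 0.0023 ≥ f_y/E_s = 0.0021, so compression steel does yield.
M_n = (A_s − A'_s) f_y (d − a/2) + A'_s f_y (d − d') = [1462460 × (780 − 98.07) + 185090 × (780 − 54)] × 10⁻⁶ = 997.30 + 134.38 = 1131.68 kN·m.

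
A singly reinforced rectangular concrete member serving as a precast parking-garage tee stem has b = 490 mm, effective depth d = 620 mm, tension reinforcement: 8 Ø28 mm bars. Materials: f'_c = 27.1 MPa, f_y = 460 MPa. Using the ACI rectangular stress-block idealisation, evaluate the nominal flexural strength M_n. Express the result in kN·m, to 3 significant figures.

M_n ≈ 1180 kN·m

A_s = 8 × 616 = 4928 mm².
T = A_s f_y = 4928 × 460 = 2266880 N = 2266.88 kN.
From C = T: a = T/(0.85 f'_c b) = 2266880/(0.85 × 27.1 × 490) = 200.84 mm.
M_n = T(d − a/2) = 2266.88 kN × (620 − 100.42) mm = 1177.83 kN·m.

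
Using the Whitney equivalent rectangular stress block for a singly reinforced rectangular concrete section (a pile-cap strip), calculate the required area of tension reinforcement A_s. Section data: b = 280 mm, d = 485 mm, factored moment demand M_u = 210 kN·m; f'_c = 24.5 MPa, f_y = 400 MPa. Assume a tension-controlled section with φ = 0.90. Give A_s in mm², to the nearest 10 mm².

M_n = M_u/φ = 210/0.90 = 233.333 kN·m.
With M_n = 0.85 f'_c a b (d − a/2), solve the quadratic for a:
a = d − √(d² − 2M_n/(0.85 f'_c b)) = 485 − √(485² − 2 × 233.333×10⁶/(0.85 × 24.5 × 280)) = 91.05 mm.
A_s = 0.85 f'_c a b / f_y = 0.85 × 24.5 × 91.05 × 280 / 400 = 1327.3 mm².

A_s ≈ 1330 mm²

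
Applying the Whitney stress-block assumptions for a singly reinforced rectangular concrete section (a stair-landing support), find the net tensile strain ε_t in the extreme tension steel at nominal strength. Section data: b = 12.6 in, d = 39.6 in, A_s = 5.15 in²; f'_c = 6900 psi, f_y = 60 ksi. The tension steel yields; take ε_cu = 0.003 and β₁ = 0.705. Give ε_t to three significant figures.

a = A_s f_y/(0.85 f'_c b) = 4.181 in.
β₁ = 0.705, so c = a/β₁ = 4.181/0.705 = 5.930 in.
From the linear strain diagram with ε_cu = 0.003: ε_t = 0.003 (d − c)/c = 0.003 × (39.6 − 5.930)/5.930 = 0.0170.
Since ε_t ≥ 0.005, the section is tension-controlled.

ε_t ≈ 0.0170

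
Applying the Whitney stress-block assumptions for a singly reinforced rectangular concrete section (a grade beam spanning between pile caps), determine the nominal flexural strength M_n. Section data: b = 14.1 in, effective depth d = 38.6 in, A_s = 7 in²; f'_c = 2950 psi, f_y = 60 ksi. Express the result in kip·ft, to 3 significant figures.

T = A_s f_y = 7 × 60 = 420 kips.
a = T/(0.85 f'_c b) = 420/(0.85 × 2.95 × 14.1) = 11.879 in.
M_n = T(d − a/2) = 420 × (38.6 − 5.9395) = 13717.4 kip·in = 13717.4/12 = 1143.12 kip·ft.

M_n ≈ 1140 kip·ft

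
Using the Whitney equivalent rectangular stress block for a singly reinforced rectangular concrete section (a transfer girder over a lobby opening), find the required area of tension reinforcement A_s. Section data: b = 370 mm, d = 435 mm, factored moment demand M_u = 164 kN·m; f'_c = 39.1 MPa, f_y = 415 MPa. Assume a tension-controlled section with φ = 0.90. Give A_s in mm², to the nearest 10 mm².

A_s ≈ 1050 mm²

M_n = M_u/φ = 164/0.90 = 182.222 kN·m.
With M_n = 0.85 f'_c a b (d − a/2), solve the quadratic for a:
a = d − √(d² − 2M_n/(0.85 f'_c b)) = 435 − √(435² − 2 × 182.222×10⁶/(0.85 × 39.1 × 370)) = 35.52 mm.
A_s = 0.85 f'_c a b / f_y = 0.85 × 39.1 × 35.52 × 370 / 415 = 1052.5 mm².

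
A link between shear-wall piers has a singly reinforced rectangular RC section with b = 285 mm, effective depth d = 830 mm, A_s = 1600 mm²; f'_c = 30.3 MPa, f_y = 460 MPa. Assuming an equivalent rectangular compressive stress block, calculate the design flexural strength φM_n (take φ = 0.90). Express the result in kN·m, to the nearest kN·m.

φM_n ≈ 517 kN·m

T = A_s f_y = 1600 × 460 = 736000 N = 736 kN.
From C = T: a = T/(0.85 f'_c b) = 736000/(0.85 × 30.3 × 285) = 100.27 mm.
M_n = T(d − a/2) = 736 kN × (830 − 50.135) mm = 573.98 kN·m.
φM_n = 0.90 × 573.98 = 516.58 kN·m.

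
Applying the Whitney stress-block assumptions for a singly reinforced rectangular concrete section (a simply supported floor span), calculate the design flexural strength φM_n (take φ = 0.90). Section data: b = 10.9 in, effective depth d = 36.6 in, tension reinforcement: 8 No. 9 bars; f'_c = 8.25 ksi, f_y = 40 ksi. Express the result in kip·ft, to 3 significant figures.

φM_n ≈ 828 kip·ft

A_s = 8 × 1 = 8 in².
T = A_s f_y = 8 × 40 = 320 kips.
a = T/(0.85 f'_c b) = 320/(0.85 × 8.25 × 10.9) = 4.186 in.
M_n = T(d − a/2) = 320 × (36.6 − 2.093) = 11042.2 kip·in = 11042.2/12 = 920.18 kip·ft.
φM_n = 0.90 × 920.18 = 828.16 kip·ft.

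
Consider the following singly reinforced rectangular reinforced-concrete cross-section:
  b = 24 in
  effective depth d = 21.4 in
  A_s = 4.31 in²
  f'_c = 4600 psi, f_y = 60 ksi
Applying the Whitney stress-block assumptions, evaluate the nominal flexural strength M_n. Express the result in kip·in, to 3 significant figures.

T = A_s f_y = 4.31 × 60 = 258.6 kips.
a = T/(0.85 f'_c b) = 258.6/(0.85 × 4.6 × 24) = 2.756 in.
M_n = T(d − a/2) = 258.6 × (21.4 − 1.378) = 5177.7 kip·in.

M_n ≈ 5180 kip·in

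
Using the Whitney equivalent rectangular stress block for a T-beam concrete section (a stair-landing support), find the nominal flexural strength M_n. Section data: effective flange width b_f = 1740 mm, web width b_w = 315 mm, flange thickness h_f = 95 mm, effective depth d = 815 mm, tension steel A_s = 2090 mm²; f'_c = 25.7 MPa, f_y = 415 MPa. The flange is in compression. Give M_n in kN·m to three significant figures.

Tension: T = A_s f_y = 2090 × 415 = 867350 N.
Try a within the flange: a = T/(0.85 f'_c b_f) = 867350/(0.85 × 25.7 × 1740) = 22.82 mm.
Since a = 22.82 ≤ h_f = 95 mm, the stress block lies entirely in the flange; analyse as a rectangular beam of width b_f.
M_n = T(d − a/2) = 867350 × (815 − 11.41) = 696.99 × 10⁶ N·mm.
M_n = 696.99 kN·m.

M_n ≈ 697 kN·m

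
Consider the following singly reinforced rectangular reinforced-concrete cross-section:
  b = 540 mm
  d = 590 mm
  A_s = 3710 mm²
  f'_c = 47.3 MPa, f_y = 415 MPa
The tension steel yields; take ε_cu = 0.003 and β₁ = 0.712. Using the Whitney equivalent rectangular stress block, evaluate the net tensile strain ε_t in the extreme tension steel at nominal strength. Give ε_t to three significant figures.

ε_t ≈ 0.0148

a = A_s f_y/(0.85 f'_c b) = 70.92 mm.
β₁ = 0.712, so c = a/β₁ = 70.92/0.712 = 99.61 mm.
From the linear strain diagram with ε_cu = 0.003: ε_t = 0.003 (d − c)/c = 0.003 × (590 − 99.61)/99.61 = 0.0148.
Since ε_t ≥ 0.005, the section is tension-controlled.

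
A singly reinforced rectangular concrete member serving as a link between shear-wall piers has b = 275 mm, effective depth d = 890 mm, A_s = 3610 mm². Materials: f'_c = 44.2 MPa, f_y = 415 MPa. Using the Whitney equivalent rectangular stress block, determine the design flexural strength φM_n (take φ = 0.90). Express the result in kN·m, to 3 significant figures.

T = A_s f_y = 3610 × 415 = 1498150 N = 1498.15 kN.
From C = T: a = T/(0.85 f'_c b) = 1498150/(0.85 × 44.2 × 275) = 145.00 mm.
M_n = T(d − a/2) = 1498.15 kN × (890 − 72.5) mm = 1224.74 kN·m.
φM_n = 0.90 × 1224.74 = 1102.27 kN·m.

φM_n ≈ 1100 kN·m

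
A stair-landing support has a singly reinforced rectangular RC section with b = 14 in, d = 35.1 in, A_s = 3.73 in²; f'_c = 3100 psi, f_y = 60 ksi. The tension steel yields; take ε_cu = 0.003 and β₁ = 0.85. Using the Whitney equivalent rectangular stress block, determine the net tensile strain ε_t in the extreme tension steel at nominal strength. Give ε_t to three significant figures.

a = A_s f_y/(0.85 f'_c b) = 6.067 in.
β₁ = 0.85, so c = a/β₁ = 6.067/0.85 = 7.138 in.
From the linear strain diagram with ε_cu = 0.003: ε_t = 0.003 (d − c)/c = 0.003 × (35.1 − 7.138)/7.138 = 0.0118.
Since ε_t ≥ 0.005, the section is tension-controlled.

ε_t ≈ 0.0118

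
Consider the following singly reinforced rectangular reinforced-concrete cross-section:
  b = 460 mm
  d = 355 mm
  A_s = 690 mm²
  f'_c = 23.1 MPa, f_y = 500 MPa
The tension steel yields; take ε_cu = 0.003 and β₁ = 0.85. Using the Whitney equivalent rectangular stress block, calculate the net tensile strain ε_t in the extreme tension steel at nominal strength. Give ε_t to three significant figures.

a = A_s f_y/(0.85 f'_c b) = 38.20 mm.
β₁ = 0.85, so c = a/β₁ = 38.20/0.85 = 44.94 mm.
From the linear strain diagram with ε_cu = 0.003: ε_t = 0.003 (d − c)/c = 0.003 × (355 − 44.94)/44.94 = 0.0207.
Since ε_t ≥ 0.005, the section is tension-controlled.

ε_t ≈ 0.0207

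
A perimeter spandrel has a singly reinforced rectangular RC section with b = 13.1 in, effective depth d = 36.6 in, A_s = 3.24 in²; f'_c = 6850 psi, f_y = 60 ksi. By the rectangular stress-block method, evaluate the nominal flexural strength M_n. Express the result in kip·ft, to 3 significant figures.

M_n ≈ 572 kip·ft

T = A_s f_y = 3.24 × 60 = 194.4 kips.
a = T/(0.85 f'_c b) = 194.4/(0.85 × 6.85 × 13.1) = 2.549 in.
M_n = T(d − a/2) = 194.4 × (36.6 − 1.2745) = 6867.3 kip·in = 6867.3/12 = 572.28 kip·ft.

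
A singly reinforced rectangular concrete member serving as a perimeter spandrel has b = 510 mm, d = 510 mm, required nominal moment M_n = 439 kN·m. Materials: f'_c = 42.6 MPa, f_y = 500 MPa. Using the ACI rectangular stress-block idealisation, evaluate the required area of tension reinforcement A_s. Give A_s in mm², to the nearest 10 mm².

A_s ≈ 1810 mm²

With M_n = 0.85 f'_c a b (d − a/2), solve the quadratic for a:
a = d − √(d² − 2M_n/(0.85 f'_c b)) = 510 − √(510² − 2 × 439×10⁶/(0.85 × 42.6 × 510)) = 48.96 mm.
A_s = 0.85 f'_c a b / f_y = 0.85 × 42.6 × 48.96 × 510 / 500 = 1808.3 mm².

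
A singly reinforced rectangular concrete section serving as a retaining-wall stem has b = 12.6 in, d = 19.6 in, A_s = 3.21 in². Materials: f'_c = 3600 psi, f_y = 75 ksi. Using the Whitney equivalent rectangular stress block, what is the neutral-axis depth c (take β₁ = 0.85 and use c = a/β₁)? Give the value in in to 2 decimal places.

T = A_s f_y = 3.21 × 75 = 240.75 kips.
a = T/(0.85 f'_c b) = 240.75/(0.85 × 3.6 × 12.6) = 6.2442 in.
With β₁ = 0.85, c = a/β₁ = 6.2442/0.85 = 7.35 in.

c ≈ 7.35 in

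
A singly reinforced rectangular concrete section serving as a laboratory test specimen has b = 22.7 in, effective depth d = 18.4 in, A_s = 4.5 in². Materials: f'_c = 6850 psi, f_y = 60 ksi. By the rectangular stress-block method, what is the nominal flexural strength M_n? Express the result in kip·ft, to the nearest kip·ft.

M_n ≈ 391 kip·ft

T = A_s f_y = 4.5 × 60 = 270 kips.
a = T/(0.85 f'_c b) = 270/(0.85 × 6.85 × 22.7) = 2.043 in.
M_n = T(d − a/2) = 270 × (18.4 − 1.0215) = 4692.2 kip·in = 4692.2/12 = 391.02 kip·ft.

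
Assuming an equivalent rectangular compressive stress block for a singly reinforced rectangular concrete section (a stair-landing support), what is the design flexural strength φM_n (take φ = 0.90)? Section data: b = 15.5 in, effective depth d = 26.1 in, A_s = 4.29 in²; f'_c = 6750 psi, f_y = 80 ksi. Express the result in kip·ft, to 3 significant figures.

T = A_s f_y = 4.29 × 80 = 343.2 kips.
a = T/(0.85 f'_c b) = 343.2/(0.85 × 6.75 × 15.5) = 3.859 in.
M_n = T(d − a/2) = 343.2 × (26.1 − 1.9295) = 8295.3 kip·in = 8295.3/12 = 691.28 kip·ft.
φM_n = 0.90 × 691.28 = 622.15 kip·ft.

φM_n ≈ 622 kip·ft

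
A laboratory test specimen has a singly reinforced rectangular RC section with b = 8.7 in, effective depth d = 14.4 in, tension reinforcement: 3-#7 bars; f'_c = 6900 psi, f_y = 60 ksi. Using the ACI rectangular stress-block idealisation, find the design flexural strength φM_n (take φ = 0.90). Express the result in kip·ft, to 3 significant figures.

φM_n ≈ 108 kip·ft

A_s = 3 × 0.6 = 1.8 in².
T = A_s f_y = 1.8 × 60 = 108 kips.
a = T/(0.85 f'_c b) = 108/(0.85 × 6.9 × 8.7) = 2.117 in.
M_n = T(d − a/2) = 108 × (14.4 − 1.0585) = 1440.9 kip·in = 1440.9/12 = 120.08 kip·ft.
φM_n = 0.90 × 120.08 = 108.07 kip·ft.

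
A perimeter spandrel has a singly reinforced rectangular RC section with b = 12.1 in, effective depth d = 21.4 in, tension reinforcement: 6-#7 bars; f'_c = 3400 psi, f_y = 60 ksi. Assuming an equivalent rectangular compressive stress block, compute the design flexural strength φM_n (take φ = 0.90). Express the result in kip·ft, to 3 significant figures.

φM_n ≈ 297 kip·ft

A_s = 6 × 0.6 = 3.6 in².
T = A_s f_y = 3.6 × 60 = 216 kips.
a = T/(0.85 f'_c b) = 216/(0.85 × 3.4 × 12.1) = 6.177 in.
M_n = T(d − a/2) = 216 × (21.4 − 3.0885) = 3955.3 kip·in = 3955.3/12 = 329.61 kip·ft.
φM_n = 0.90 × 329.61 = 296.65 kip·ft.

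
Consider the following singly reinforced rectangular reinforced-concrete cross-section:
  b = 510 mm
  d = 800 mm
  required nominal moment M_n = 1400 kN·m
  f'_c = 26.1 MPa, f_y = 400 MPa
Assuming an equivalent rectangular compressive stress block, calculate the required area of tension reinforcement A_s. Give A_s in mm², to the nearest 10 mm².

A_s ≈ 4910 mm²

With M_n = 0.85 f'_c a b (d − a/2), solve the quadratic for a:
a = d − √(d² − 2M_n/(0.85 f'_c b)) = 800 − √(800² − 2 × 1400×10⁶/(0.85 × 26.1 × 510)) = 173.48 mm.
A_s = 0.85 f'_c a b / f_y = 0.85 × 26.1 × 173.48 × 510 / 400 = 4907.0 mm².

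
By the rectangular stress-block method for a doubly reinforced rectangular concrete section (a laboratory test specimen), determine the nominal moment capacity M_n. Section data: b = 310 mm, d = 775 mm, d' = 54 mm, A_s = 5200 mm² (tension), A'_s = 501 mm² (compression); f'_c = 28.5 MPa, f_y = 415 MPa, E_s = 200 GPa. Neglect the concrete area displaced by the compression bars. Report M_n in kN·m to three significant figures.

M_n ≈ 1410 kN·m

Assume both tension and compression steel yield.
Net tension couple steel: A_s − A'_s = 4699 mm².
a = (A_s − A'_s) f_y / (0.85 f'_c b) = 1950085/(0.85 × 28.5 × 310) = 259.67 mm.
c = a/β₁ = 259.67/0.846 = 306.94 mm; ε'_s = 0.003(c − d')/c = 0.0025 ≥ f_y/E_s = 0.0021, so compression steel does yield.
M_n = (A_s − A'_s) f_y (d − a/2) + A'_s f_y (d − d') = [1950085 × (775 − 129.835) + 207915 × (775 − 54)] × 10⁻⁶ = 1258.13 + 149.91 = 1408.04 kN·m.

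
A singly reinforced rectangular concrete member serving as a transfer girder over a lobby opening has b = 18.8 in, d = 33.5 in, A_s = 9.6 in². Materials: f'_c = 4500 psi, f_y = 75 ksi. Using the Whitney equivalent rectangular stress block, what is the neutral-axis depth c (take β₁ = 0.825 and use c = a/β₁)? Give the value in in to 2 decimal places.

c ≈ 12.14 in

T = A_s f_y = 9.6 × 75 = 720 kips.
a = T/(0.85 f'_c b) = 720/(0.85 × 4.5 × 18.8) = 10.0125 in.
With β₁ = 0.825, c = a/β₁ = 10.0125/0.825 = 12.14 in.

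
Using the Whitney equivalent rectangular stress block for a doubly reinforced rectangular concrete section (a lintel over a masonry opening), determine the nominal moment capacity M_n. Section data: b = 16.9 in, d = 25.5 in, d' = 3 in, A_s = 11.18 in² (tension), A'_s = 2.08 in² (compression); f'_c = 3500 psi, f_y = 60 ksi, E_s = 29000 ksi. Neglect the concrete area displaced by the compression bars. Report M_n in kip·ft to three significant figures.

Assume both steels yield.
a = (A_s − A'_s) f_y/(0.85 f'_c b) = (11.18 − 2.08) × 60/(0.85 × 3.5 × 16.9) = 10.860 in.
c = a/β₁ = 10.860/0.85 = 12.776 in; ε'_s = 0.003(c − d')/c = 0.0023 ≥ ε_y = 0.0021, so the compression steel yields.
M_n = (A_s − A'_s) f_y (d − a/2) + A'_s f_y (d − d') = 546 × (25.5 − 5.43) + 124.8 × (25.5 − 3) = 10958.2 + 2808.0 = 13766.2 kip·in = 13766.2/12 = 1147.18 kip·ft.

M_n ≈ 1150 kip·ft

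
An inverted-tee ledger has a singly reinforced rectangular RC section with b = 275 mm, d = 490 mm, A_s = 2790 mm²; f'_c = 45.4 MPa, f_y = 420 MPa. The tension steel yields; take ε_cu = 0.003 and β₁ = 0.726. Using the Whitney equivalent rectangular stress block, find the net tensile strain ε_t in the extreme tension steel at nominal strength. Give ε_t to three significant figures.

ε_t ≈ 0.00667

a = A_s f_y/(0.85 f'_c b) = 110.42 mm.
β₁ = 0.726, so c = a/β₁ = 110.42/0.726 = 152.09 mm.
From the linear strain diagram with ε_cu = 0.003: ε_t = 0.003 (d − c)/c = 0.003 × (490 − 152.09)/152.09 = 0.00667.
Since ε_t ≥ 0.005, the section is tension-controlled.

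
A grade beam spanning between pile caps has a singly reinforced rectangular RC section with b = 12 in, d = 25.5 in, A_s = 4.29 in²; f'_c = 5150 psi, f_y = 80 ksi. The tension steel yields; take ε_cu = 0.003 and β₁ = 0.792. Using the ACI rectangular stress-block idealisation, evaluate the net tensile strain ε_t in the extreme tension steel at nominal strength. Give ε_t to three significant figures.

a = A_s f_y/(0.85 f'_c b) = 6.533 in.
β₁ = 0.792, so c = a/β₁ = 6.533/0.792 = 8.249 in.
From the linear strain diagram with ε_cu = 0.003: ε_t = 0.003 (d − c)/c = 0.003 × (25.5 − 8.249)/8.249 = 0.00627.
Since ε_t ≥ 0.005, the section is tension-controlled.

ε_t ≈ 0.00627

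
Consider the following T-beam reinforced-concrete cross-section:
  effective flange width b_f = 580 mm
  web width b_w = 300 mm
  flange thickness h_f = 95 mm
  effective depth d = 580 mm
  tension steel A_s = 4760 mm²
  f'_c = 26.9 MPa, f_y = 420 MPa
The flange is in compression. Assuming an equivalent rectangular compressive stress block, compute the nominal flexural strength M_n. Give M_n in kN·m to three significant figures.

M_n ≈ 990 kN·m

Tension: T = A_s f_y = 4760 × 420 = 1999200 N.
Try a within the flange: a = T/(0.85 f'_c b_f) = 1999200/(0.85 × 26.9 × 580) = 150.75 mm.
a = 150.75 > h_f = 95 mm: the block extends into the web. Split into flange-overhang and web parts.
C_f = 0.85 f'_c (b_f − b_w) h_f = 0.85 × 26.9 × (580 − 300) × 95 = 608209 N.
Remaining web compression depth: a_w = (T − C_f)/(0.85 f'_c b_w) = (1999200 − 608209)/(0.85 × 26.9 × 300) = 202.78 mm.
M_n = C_f(d − h_f/2) + (T − C_f)(d − a_w/2) = 608209 × (580 − 47.5) + 1390991 × (580 − 101.39) = 323.87 + 665.74 = 989.61 × 10⁶ N·mm.
M_n = 989.61 kN·m.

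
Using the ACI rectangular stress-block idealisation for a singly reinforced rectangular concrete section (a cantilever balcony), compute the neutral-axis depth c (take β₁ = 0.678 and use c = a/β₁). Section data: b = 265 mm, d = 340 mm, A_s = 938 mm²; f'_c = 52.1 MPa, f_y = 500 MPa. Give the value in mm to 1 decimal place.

T = A_s f_y = 938 × 500 = 469000 N = 469 kN.
Setting C = 0.85 f'_c a b equal to T: a = 469000/(0.85 × 52.1 × 265) = 39.964 mm.
With β₁ = 0.678, c = a/β₁ = 39.964/0.678 = 58.9 mm.

c ≈ 58.9 mm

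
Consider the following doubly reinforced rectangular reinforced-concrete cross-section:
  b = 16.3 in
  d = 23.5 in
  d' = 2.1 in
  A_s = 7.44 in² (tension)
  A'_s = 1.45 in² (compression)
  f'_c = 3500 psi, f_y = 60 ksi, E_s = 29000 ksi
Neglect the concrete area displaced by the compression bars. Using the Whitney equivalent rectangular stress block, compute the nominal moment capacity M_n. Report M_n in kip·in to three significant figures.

Assume both steels yield.
a = (A_s − A'_s) f_y/(0.85 f'_c b) = (7.44 − 1.45) × 60/(0.85 × 3.5 × 16.3) = 7.411 in.
c = a/β₁ = 7.411/0.85 = 8.719 in; ε'_s = 0.003(c − d')/c = 0.0023 ≥ ε_y = 0.0021, so the compression steel yields.
M_n = (A_s − A'_s) f_y (d − a/2) + A'_s f_y (d − d') = 359.4 × (23.5 − 3.7055) + 87 × (23.5 − 2.1) = 7114.1 + 1861.8 = 8975.9 kip·in.

M_n ≈ 8980 kip·in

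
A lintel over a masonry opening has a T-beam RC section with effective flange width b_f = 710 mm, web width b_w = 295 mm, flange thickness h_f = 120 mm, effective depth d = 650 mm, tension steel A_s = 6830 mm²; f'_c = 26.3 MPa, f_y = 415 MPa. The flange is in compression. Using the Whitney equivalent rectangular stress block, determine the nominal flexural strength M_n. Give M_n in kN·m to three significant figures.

Tension: T = A_s f_y = 6830 × 415 = 2834450 N.
Try a within the flange: a = T/(0.85 f'_c b_f) = 2834450/(0.85 × 26.3 × 710) = 178.58 mm.
a = 178.58 > h_f = 120 mm: the block extends into the web. Split into flange-overhang and web parts.
C_f = 0.85 f'_c (b_f − b_w) h_f = 0.85 × 26.3 × (710 − 295) × 120 = 1113279 N.
Remaining web compression depth: a_w = (T − C_f)/(0.85 f'_c b_w) = (2834450 − 1113279)/(0.85 × 26.3 × 295) = 260.99 mm.
M_n = C_f(d − h_f/2) + (T − C_f)(d − a_w/2) = 1113279 × (650 − 60) + 1721171 × (650 − 130.495) = 656.83 + 894.16 = 1550.99 × 10⁶ N·mm.
M_n = 1550.99 kN·m.

M_n ≈ 1550 kN·m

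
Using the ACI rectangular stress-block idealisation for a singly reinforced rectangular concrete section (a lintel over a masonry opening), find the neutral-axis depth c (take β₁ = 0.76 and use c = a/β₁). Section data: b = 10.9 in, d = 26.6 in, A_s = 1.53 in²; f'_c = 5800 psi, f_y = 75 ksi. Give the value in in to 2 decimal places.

T = A_s f_y = 1.53 × 75 = 114.75 kips.
a = T/(0.85 f'_c b) = 114.75/(0.85 × 5.8 × 10.9) = 2.1354 in.
With β₁ = 0.76, c = a/β₁ = 2.1354/0.76 = 2.81 in.

c ≈ 2.81 in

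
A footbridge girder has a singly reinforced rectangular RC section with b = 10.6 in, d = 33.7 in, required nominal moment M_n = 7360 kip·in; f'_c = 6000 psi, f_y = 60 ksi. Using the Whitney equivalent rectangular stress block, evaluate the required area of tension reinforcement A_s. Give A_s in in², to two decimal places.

From M_n = 0.85 f'_c a b (d − a/2):
a = d − √(d² − 2M_n/(0.85 f'_c b)) = 33.7 − √(33.7² − 2 × 7360/(0.85 × 6 × 10.6)) = 4.316 in.
A_s = 0.85 f'_c a b / f_y = 0.85 × 6 × 4.316 × 10.6 / 60 = 3.889 in².

A_s ≈ 3.89 in²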